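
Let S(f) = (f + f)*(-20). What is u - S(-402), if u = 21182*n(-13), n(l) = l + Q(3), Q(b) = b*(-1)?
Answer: -354992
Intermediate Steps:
Q(b) = -b
S(f) = -40*f (S(f) = (2*f)*(-20) = -40*f)
n(l) = -3 + l (n(l) = l - 1*3 = l - 3 = -3 + l)
u = -338912 (u = 21182*(-3 - 13) = 21182*(-16) = -338912)
u - S(-402) = -338912 - (-40)*(-402) = -338912 - 1*16080 = -338912 - 16080 = -354992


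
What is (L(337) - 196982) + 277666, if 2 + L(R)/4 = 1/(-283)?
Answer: 22831304/283 ≈ 80676.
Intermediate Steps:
L(R) = -2268/283 (L(R) = -8 + 4/(-283) = -8 + 4*(-1/283) = -8 - 4/283 = -2268/283)
(L(337) - 196982) + 277666 = (-2268/283 - 196982) + 277666 = -55748174/283 + 277666 = 22831304/283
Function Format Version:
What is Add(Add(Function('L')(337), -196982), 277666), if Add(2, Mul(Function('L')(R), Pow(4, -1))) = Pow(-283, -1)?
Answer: Rational(22831304, 283) ≈ 80676.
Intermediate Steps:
Function('L')(R) = Rational(-2268, 283) (Function('L')(R) = Add(-8, Mul(4, Pow(-283, -1))) = Add(-8, Mul(4, Rational(-1, 283))) = Add(-8, Rational(-4, 283)) = Rational(-2268, 283))
Add(Add(Function('L')(337), -196982), 277666) = Add(Add(Rational(-2268, 283), -196982), 277666) = Add(Rational(-55748174, 283), 277666) = Rational(22831304, 283)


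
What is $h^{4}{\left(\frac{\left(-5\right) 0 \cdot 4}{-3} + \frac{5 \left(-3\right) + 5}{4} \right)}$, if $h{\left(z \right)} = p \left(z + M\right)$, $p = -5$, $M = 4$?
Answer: $\frac{50625}{16} \approx 3164.1$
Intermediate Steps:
$h{\left(z \right)} = -20 - 5 z$ ($h{\left(z \right)} = - 5 \left(z + 4\right) = - 5 \left(4 + z\right) = -20 - 5 z$)
$h^{4}{\left(\frac{\left(-5\right) 0 \cdot 4}{-3} + \frac{5 \left(-3\right) + 5}{4} \right)} = \left(-20 - 5 \left(\frac{\left(-5\right) 0 \cdot 4}{-3} + \frac{5 \left(-3\right) + 5}{4}\right)\right)^{4} = \left(-20 - 5 \left(0 \cdot 4 \left(- \frac{1}{3}\right) + \left(-15 + 5\right) \frac{1}{4}\right)\right)^{4} = \left(-20 - 5 \left(0 \left(- \frac{1}{3}\right) - \frac{5}{2}\right)\right)^{4} = \left(-20 - 5 \left(0 - \frac{5}{2}\right)\right)^{4} = \left(-20 - - \frac{25}{2}\right)^{4} = \left(-20 + \frac{25}{2}\right)^{4} = \left(- \frac{15}{2}\right)^{4} = \frac{50625}{16}$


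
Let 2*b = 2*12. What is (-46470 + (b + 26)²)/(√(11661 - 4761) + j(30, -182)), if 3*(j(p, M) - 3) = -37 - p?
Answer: -1958631/14684 - 1013085*√69/14684 ≈ -706.48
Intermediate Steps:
b = 12 (b = (2*12)/2 = (½)*24 = 12)
j(p, M) = -28/3 - p/3 (j(p, M) = 3 + (-37 - p)/3 = 3 + (-37/3 - p/3) = -28/3 - p/3)
(-46470 + (b + 26)²)/(√(11661 - 4761) + j(30, -182)) = (-46470 + (12 + 26)²)/(√(11661 - 4761) + (-28/3 - ⅓*30)) = (-46470 + 38²)/(√6900 + (-28/3 - 10)) = (-46470 + 1444)/(10*√69 - 58/3) = -45026/(-58/3 + 10*√69)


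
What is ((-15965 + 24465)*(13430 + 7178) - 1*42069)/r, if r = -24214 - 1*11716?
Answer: -175125931/35930 ≈ -4874.1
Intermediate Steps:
r = -35930 (r = -24214 - 11716 = -35930)
((-15965 + 24465)*(13430 + 7178) - 1*42069)/r = ((-15965 + 24465)*(13430 + 7178) - 1*42069)/(-35930) = (8500*20608 - 42069)*(-1/35930) = (175168000 - 42069)*(-1/35930) = 175125931*(-1/35930) = -175125931/35930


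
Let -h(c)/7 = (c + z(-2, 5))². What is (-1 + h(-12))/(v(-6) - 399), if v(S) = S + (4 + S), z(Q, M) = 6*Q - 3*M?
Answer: 968/37 ≈ 26.162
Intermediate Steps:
z(Q, M) = -3*M + 6*Q
h(c) = -7*(-27 + c)² (h(c) = -7*(c + (-3*5 + 6*(-2)))² = -7*(c + (-15 - 12))² = -7*(c - 27)² = -7*(-27 + c)²)
v(S) = 4 + 2*S
(-1 + h(-12))/(v(-6) - 399) = (-1 - 7*(-27 - 12)²)/((4 + 2*(-6)) - 399) = (-1 - 7*(-39)²)/((4 - 12) - 399) = (-1 - 7*1521)/(-8 - 399) = (-1 - 10647)/(-407) = -10648*(-1/407) = 968/37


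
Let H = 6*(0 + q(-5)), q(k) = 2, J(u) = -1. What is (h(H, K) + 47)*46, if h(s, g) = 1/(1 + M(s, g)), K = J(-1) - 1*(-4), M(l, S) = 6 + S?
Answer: 10833/5 ≈ 2166.6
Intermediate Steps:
H = 12 (H = 6*(0 + 2) = 6*2 = 12)
K = 3 (K = -1 - 1*(-4) = -1 + 4 = 3)
h(s, g) = 1/(7 + g) (h(s, g) = 1/(1 + (6 + g)) = 1/(7 + g))
(h(H, K) + 47)*46 = (1/(7 + 3) + 47)*46 = (1/10 + 47)*46 = (471/10)*46 = 10833/5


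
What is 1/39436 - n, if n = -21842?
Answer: 861361113/39436 ≈ 21842.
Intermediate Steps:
1/39436 - n = 1/39436 - 1*(-21842) = 1/39436 + 21842 = 861361113/39436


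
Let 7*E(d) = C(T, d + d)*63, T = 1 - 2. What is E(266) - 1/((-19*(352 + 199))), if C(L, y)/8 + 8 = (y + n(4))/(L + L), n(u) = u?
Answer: -208039967/10469 ≈ -19872.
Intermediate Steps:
T = -1
C(L, y) = -64 + 4*(4 + y)/L (C(L, y) = -64 + 8*((y + 4)/(L + L)) = -64 + 8*((4 + y)/((2*L))) = -64 + 8*((4 + y)*(1/(2*L))) = -64 + 8*((4 + y)/(2*L)) = -64 + 4*(4 + y)/L)
E(d) = -720 - 72*d (E(d) = ((4*(4 + (d + d) - 16*(-1))/(-1))*63)/7 = ((4*(-1)*(4 + 2*d + 16))*63)/7 = ((4*(-1)*(20 + 2*d))*63)/7 = ((-80 - 8*d)*63)/7 = (-5040 - 504*d)/7 = -720 - 72*d)
E(266) - 1/((-19*(352 + 199))) = (-720 - 72*266) - 1/((-19*(352 + 199))) = (-720 - 19152) - 1/((-19*551)) = -19872 - 1/(-10469) = -19872 - 1*(-1/10469) = -19872 + 1/10469 = -208039967/10469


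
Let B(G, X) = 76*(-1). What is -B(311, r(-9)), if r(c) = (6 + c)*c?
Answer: 76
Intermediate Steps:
r(c) = c*(6 + c)
B(G, X) = -76
-B(311, r(-9)) = -1*(-76) = 76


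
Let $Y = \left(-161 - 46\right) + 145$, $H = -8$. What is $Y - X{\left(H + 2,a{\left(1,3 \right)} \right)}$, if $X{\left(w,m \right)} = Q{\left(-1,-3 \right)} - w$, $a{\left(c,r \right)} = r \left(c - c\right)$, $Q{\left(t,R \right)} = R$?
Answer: $-65$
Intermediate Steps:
$a{\left(c,r \right)} = 0$ ($a{\left(c,r \right)} = r 0 = 0$)
$Y = -62$ ($Y = -207 + 145 = -62$)
$X{\left(w,m \right)} = -3 - w$
$Y - X{\left(H + 2,a{\left(1,3 \right)} \right)} = -62 - \left(-3 - \left(-8 + 2\right)\right) = -62 - \left(-3 - -6\right) = -62 - \left(-3 + 6\right) = -62 - 3 = -65$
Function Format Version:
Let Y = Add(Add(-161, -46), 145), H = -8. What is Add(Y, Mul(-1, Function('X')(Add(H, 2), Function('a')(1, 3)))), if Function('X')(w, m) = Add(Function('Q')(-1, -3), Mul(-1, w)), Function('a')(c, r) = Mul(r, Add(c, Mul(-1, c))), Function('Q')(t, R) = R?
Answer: -65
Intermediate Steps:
Function('a')(c, r) = 0 (Function('a')(c, r) = Mul(r, 0) = 0)
Y = -62 (Y = Add(-207, 145) = -62)
Function('X')(w, m) = Add(-3, Mul(-1, w))
Add(Y, Mul(-1, Function('X')(Add(H, 2), Function('a')(1, 3)))) = Add(-62, Mul(-1, Add(-3, Mul(-1, Add(-8, 2))))) = Add(-62, Mul(-1, Add(-3, Mul(-1, -6)))) = Add(-62, Mul(-1, Add(-3, 6))) = Add(-62, Mul(-1, 3)) = Add(-62, -3) = -65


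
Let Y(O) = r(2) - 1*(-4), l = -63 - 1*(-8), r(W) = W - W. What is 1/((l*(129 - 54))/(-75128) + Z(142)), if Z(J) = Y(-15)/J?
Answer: 5334088/443131 ≈ 12.037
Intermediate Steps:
r(W) = 0
l = -55 (l = -63 + 8 = -55)
Y(O) = 4 (Y(O) = 0 - 1*(-4) = 0 + 4 = 4)
Z(J) = 4/J
1/((l*(129 - 54))/(-75128) + Z(142)) = 1/(-55*(129 - 54)/(-75128) + 4/142) = 1/(-55*75*(-1/75128) + 4*(1/142)) = 1/(-4125*(-1/75128) + 2/71) = 1/(4125/75128 + 2/71) = 1/(443131/5334088) = 5334088/443131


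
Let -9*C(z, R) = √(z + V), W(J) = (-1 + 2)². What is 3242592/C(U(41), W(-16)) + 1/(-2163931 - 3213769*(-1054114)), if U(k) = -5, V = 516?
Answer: 1/5668708857800 - 29183328*√511/511 ≈ -1.2910e+6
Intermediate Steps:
W(J) = 1 (W(J) = 1² = 1)
C(z, R) = -√(516 + z)/9 (C(z, R) = -√(z + 516)/9 = -√(516 + z)/9)
3242592/C(U(41), W(-16)) + 1/(-2163931 - 3213769*(-1054114)) = 3242592/((-√(516 - 5)/9)) + 1/(-2163931 - 3213769*(-1054114)) = 3242592/((-√511/9)) - 1/1054114/(-5377700) = 3242592*(-9*√511/511) - 1/5377700*(-1/1054114) = -29183328*√511/511 + 1/5668708857800 = 1/5668708857800 - 29183328*√511/511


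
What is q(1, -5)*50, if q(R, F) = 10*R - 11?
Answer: -50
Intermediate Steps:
q(R, F) = -11 + 10*R
q(1, -5)*50 = (-11 + 10*1)*50 = (-11 + 10)*50 = -1*50 = -50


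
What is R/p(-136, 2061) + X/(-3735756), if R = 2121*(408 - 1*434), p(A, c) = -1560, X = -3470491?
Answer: 169411832/4669695 ≈ 36.279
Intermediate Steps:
R = -55146 (R = 2121*(408 - 434) = 2121*(-26) = -55146)
R/p(-136, 2061) + X/(-3735756) = -55146/(-1560) - 3470491/(-3735756) = -55146*(-1/1560) - 3470491*(-1/3735756) = 707/20 + 3470491/3735756 = 169411832/4669695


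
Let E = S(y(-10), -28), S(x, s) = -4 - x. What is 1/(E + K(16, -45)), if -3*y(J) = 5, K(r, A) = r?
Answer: 3/41 ≈ 0.073171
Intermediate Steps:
y(J) = -5/3 (y(J) = -⅓*5 = -5/3)
E = -7/3 (E = -4 - 1*(-5/3) = -4 + 5/3 = -7/3 ≈ -2.3333)
1/(E + K(16, -45)) = 1/(-7/3 + 16) = 1/(41/3) = 3/41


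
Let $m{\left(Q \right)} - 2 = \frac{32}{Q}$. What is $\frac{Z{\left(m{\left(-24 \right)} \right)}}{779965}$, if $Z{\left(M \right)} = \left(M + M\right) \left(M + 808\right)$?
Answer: $\frac{9704}{7019685} \approx 0.0013824$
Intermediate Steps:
$m{\left(Q \right)} = 2 + \frac{32}{Q}$
$Z{\left(M \right)} = 2 M \left(808 + M\right)$
$\frac{Z{\left(m{\left(-24 \right)} \right)}}{779965} = \frac{2 \left(2 + \frac{32}{-24}\right) \left(808 + \left(2 + \frac{32}{-24}\right)\right)}{779965} = 2 \left(2 + 32 \left(- \frac{1}{24}\right)\right) \left(808 + \left(2 + 32 \left(- \frac{1}{24}\right)\right)\right) \frac{1}{779965} = 2 \left(2 - \frac{4}{3}\right) \left(808 + \left(2 - \frac{4}{3}\right)\right) \frac{1}{779965} = 2 \cdot \frac{2}{3} \left(808 + \frac{2}{3}\right) \frac{1}{779965} = 2 \cdot \frac{2}{3} \cdot \frac{2426}{3} \cdot \frac{1}{779965} = \frac{9704}{9} \cdot \frac{1}{779965} = \frac{9704}{7019685}$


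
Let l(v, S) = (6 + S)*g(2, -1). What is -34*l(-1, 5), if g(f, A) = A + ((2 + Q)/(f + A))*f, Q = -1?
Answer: -374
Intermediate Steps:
g(f, A) = A + f/(A + f) (g(f, A) = A + ((2 - 1)/(f + A))*f = A + (1/(A + f))*f = A + f/(A + f))
l(v, S) = 6 + S (l(v, S) = (6 + S)*((2 + (-1)**2 - 1*2)/(-1 + 2)) = (6 + S)*((2 + 1 - 2)/1) = (6 + S)*(1*1) = (6 + S)*1 = 6 + S)
-34*l(-1, 5) = -34*(6 + 5) = -34*11 = -374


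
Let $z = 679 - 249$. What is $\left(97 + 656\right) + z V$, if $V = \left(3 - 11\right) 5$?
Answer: $-16447$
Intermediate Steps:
$V = -40$ ($V = \left(-8\right) 5 = -40$)
$z = 430$
$\left(97 + 656\right) + z V = \left(97 + 656\right) + 430 \left(-40\right) = 753 - 17200 = -16447$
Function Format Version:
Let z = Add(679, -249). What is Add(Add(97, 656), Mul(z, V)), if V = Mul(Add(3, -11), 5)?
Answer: -16447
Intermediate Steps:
V = -40 (V = Mul(-8, 5) = -40)
z = 430
Add(Add(97, 656), Mul(z, V)) = Add(Add(97, 656), Mul(430, -40)) = Add(753, -17200) = -16447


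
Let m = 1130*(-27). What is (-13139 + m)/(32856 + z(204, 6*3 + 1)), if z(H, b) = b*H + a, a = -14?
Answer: -43649/36718 ≈ -1.1888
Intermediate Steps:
m = -30510
z(H, b) = -14 + H*b (z(H, b) = b*H - 14 = H*b - 14 = -14 + H*b)
(-13139 + m)/(32856 + z(204, 6*3 + 1)) = (-13139 - 30510)/(32856 + (-14 + 204*(6*3 + 1))) = -43649/(32856 + (-14 + 204*(18 + 1))) = -43649/(32856 + (-14 + 204*19)) = -43649/(32856 + (-14 + 3876)) = -43649/(32856 + 3862) = -43649/36718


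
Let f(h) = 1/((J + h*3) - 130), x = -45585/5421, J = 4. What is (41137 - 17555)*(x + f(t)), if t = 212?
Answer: -7027112201/35445 ≈ -1.9825e+5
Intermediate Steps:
x = -15195/1807 (x = -45585*1/5421 = -15195/1807 ≈ -8.4090)
f(h) = 1/(-126 + 3*h) (f(h) = 1/((4 + h*3) - 130) = 1/((4 + 3*h) - 130) = 1/(-126 + 3*h))
(41137 - 17555)*(x + f(t)) = (41137 - 17555)*(-15195/1807 + 1/(3*(-42 + 212))) = 23582*(-15195/1807 + (⅓)/170) = 23582*(-15195/1807 + (⅓)*(1/170)) = 23582*(-15195/1807 + 1/510) = 23582*(-7747643/921570) = -7027112201/35445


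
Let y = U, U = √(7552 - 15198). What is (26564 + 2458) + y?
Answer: 29022 + I*√7646 ≈ 29022.0 + 87.441*I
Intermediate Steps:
U = I*√7646 (U = √(-7646) = I*√7646 ≈ 87.441*I)
y = I*√7646 ≈ 87.441*I
(26564 + 2458) + y = (26564 + 2458) + I*√7646 = 29022 + I*√7646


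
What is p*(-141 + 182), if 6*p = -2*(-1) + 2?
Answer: 82/3 ≈ 27.333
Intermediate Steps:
p = ⅔ (p = (-2*(-1) + 2)/6 = (2 + 2)/6 = (⅙)*4 = ⅔ ≈ 0.66667)
p*(-141 + 182) = 2*(-141 + 182)/3 = (⅔)*41 = 82/3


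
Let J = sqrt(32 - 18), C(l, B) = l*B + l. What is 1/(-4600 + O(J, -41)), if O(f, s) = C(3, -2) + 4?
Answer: -1/4599 ≈ -0.00021744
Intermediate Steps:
C(l, B) = l + B*l (C(l, B) = B*l + l = l + B*l)
J = sqrt(14) ≈ 3.7417
O(f, s) = 1 (O(f, s) = 3*(1 - 2) + 4 = 3*(-1) + 4 = -3 + 4 = 1)
1/(-4600 + O(J, -41)) = 1/(-4600 + 1) = 1/(-4599) = -1/4599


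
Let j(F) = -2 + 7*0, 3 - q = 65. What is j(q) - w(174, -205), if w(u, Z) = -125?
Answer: 123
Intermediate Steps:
q = -62 (q = 3 - 1*65 = 3 - 65 = -62)
j(F) = -2 (j(F) = -2 + 0 = -2)
j(q) - w(174, -205) = -2 - 1*(-125) = -2 + 125 = 123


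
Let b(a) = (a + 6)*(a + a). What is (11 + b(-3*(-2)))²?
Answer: 24025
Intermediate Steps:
b(a) = 2*a*(6 + a) (b(a) = (6 + a)*(2*a) = 2*a*(6 + a))
(11 + b(-3*(-2)))² = (11 + 2*(-3*(-2))*(6 - 3*(-2)))² = (11 + 2*6*(6 + 6))² = (11 + 2*6*12)² = (11 + 144)² = 155² = 24025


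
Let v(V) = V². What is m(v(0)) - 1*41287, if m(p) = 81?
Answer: -41206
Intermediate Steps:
m(v(0)) - 1*41287 = 81 - 1*41287 = 81 - 41287 = -41206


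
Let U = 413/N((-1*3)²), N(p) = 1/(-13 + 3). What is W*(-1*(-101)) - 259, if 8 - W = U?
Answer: 417679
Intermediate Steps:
N(p) = -⅒ (N(p) = 1/(-10) = -⅒)
U = -4130 (U = 413/(-⅒) = 413*(-10) = -4130)
W = 4138 (W = 8 - 1*(-4130) = 8 + 4130 = 4138)
W*(-1*(-101)) - 259 = 4138*(-1*(-101)) - 259 = 4138*101 - 259 = 417938 - 259 = 417679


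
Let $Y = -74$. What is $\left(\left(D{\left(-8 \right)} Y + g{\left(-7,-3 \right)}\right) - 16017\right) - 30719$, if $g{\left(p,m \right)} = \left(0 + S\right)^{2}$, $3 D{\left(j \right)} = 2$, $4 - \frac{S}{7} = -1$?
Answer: $- \frac{136681}{3} \approx -45560.0$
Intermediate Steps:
$S = 35$ ($S = 28 - -7 = 28 + 7 = 35$)
$D{\left(j \right)} = \frac{2}{3}$ ($D{\left(j \right)} = \frac{1}{3} \cdot 2 = \frac{2}{3}$)
$g{\left(p,m \right)} = 1225$ ($g{\left(p,m \right)} = \left(0 + 35\right)^{2} = 35^{2} = 1225$)
$\left(\left(D{\left(-8 \right)} Y + g{\left(-7,-3 \right)}\right) - 16017\right) - 30719 = \left(\left(\frac{2}{3} \left(-74\right) + 1225\right) - 16017\right) - 30719 = \left(\left(- \frac{148}{3} + 1225\right) - 16017\right) - 30719 = \left(\frac{3527}{3} - 16017\right) - 30719 = - \frac{44524}{3} - 30719 = - \frac{136681}{3}$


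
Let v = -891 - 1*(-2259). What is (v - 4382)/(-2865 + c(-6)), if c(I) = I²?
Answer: 3014/2829 ≈ 1.0654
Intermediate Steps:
v = 1368 (v = -891 + 2259 = 1368)
(v - 4382)/(-2865 + c(-6)) = (1368 - 4382)/(-2865 + (-6)²) = -3014/(-2865 + 36) = -3014/(-2829) = -3014*(-1/2829) = 3014/2829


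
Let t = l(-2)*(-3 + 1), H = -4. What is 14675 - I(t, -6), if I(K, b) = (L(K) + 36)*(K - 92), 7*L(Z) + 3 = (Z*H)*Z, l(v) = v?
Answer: 119005/7 ≈ 17001.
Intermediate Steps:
t = 4 (t = -2*(-3 + 1) = -2*(-2) = 4)
L(Z) = -3/7 - 4*Z²/7 (L(Z) = -3/7 + ((Z*(-4))*Z)/7 = -3/7 + ((-4*Z)*Z)/7 = -3/7 + (-4*Z²)/7 = -3/7 - 4*Z²/7)
I(K, b) = (-92 + K)*(249/7 - 4*K²/7) (I(K, b) = ((-3/7 - 4*K²/7) + 36)*(K - 92) = (249/7 - 4*K²/7)*(-92 + K) = (-92 + K)*(249/7 - 4*K²/7))
14675 - I(t, -6) = 14675 - (-22908/7 - 4/7*4³ + (249/7)*4 + (368/7)*4²) = 14675 - (-22908/7 - 4/7*64 + 996/7 + (368/7)*16) = 14675 - (-22908/7 - 256/7 + 996/7 + 5888/7) = 14675 - 1*(-16280/7) = 14675 + 16280/7 = 119005/7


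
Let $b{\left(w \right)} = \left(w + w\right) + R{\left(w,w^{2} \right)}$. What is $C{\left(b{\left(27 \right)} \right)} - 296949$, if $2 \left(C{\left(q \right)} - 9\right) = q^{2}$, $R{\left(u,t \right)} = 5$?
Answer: $- \frac{590399}{2} \approx -2.952 \cdot 10^{5}$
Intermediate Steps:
$b{\left(w \right)} = 5 + 2 w$ ($b{\left(w \right)} = \left(w + w\right) + 5 = 2 w + 5 = 5 + 2 w$)
$C{\left(q \right)} = 9 + \frac{q^{2}}{2}$
$C{\left(b{\left(27 \right)} \right)} - 296949 = \left(9 + \frac{\left(5 + 2 \cdot 27\right)^{2}}{2}\right) - 296949 = \left(9 + \frac{\left(5 + 54\right)^{2}}{2}\right) - 296949 = \left(9 + \frac{59^{2}}{2}\right) - 296949 = \left(9 + \frac{1}{2} \cdot 3481\right) - 296949 = \left(9 + \frac{3481}{2}\right) - 296949 = \frac{3499}{2} - 296949 = - \frac{590399}{2}$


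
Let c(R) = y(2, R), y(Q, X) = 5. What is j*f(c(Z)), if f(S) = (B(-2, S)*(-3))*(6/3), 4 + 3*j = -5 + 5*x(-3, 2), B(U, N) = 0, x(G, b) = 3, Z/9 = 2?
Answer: 0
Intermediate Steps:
Z = 18 (Z = 9*2 = 18)
c(R) = 5
j = 2 (j = -4/3 + (-5 + 5*3)/3 = -4/3 + (-5 + 15)/3 = -4/3 + (1/3)*10 = -4/3 + 10/3 = 2)
f(S) = 0 (f(S) = (0*(-3))*(6/3) = 0*(6*(1/3)) = 0*2 = 0)
j*f(c(Z)) = 2*0 = 0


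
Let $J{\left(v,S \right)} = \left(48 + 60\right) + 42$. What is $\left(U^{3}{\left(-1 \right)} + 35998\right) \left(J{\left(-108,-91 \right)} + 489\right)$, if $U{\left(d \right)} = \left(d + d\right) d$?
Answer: $23007834$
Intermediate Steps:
$J{\left(v,S \right)} = 150$ ($J{\left(v,S \right)} = 108 + 42 = 150$)
$U{\left(d \right)} = 2 d^{2}$ ($U{\left(d \right)} = 2 d d = 2 d^{2}$)
$\left(U^{3}{\left(-1 \right)} + 35998\right) \left(J{\left(-108,-91 \right)} + 489\right) = \left(\left(2 \left(-1\right)^{2}\right)^{3} + 35998\right) \left(150 + 489\right) = \left(\left(2 \cdot 1\right)^{3} + 35998\right) 639 = \left(2^{3} + 35998\right) 639 = \left(8 + 35998\right) 639 = 36006 \cdot 639 = 23007834$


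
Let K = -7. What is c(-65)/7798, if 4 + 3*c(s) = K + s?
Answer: -38/11697 ≈ -0.0032487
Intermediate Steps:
c(s) = -11/3 + s/3 (c(s) = -4/3 + (-7 + s)/3 = -4/3 + (-7/3 + s/3) = -11/3 + s/3)
c(-65)/7798 = (-11/3 + (1/3)*(-65))/7798 = (-11/3 - 65/3)*(1/7798) = -76/3*1/7798 = -38/11697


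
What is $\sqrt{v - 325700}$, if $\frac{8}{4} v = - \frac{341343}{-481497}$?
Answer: $\frac{7 i \sqrt{684897938347538}}{320998} \approx 570.7 i$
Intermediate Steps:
$v = \frac{113781}{320998}$ ($v = \frac{\left(-341343\right) \frac{1}{-481497}}{2} = \frac{\left(-341343\right) \left(- \frac{1}{481497}\right)}{2} = \frac{1}{2} \cdot \frac{113781}{160499} = \frac{113781}{320998} \approx 0.35446$)
$\sqrt{v - 325700} = \sqrt{\frac{113781}{320998} - 325700} = \sqrt{- \frac{104548934819}{320998}} = \frac{7 i \sqrt{684897938347538}}{320998}$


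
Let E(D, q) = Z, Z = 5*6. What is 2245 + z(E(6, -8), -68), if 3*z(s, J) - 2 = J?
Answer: 2223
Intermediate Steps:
Z = 30
E(D, q) = 30
z(s, J) = ⅔ + J/3
2245 + z(E(6, -8), -68) = 2245 + (⅔ + (⅓)*(-68)) = 2245 + (⅔ - 68/3) = 2245 - 22 = 2223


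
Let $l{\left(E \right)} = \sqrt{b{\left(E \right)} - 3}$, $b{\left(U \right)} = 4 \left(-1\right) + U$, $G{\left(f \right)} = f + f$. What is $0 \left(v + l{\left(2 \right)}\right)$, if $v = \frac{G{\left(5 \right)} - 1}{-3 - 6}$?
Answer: $0$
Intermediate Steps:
$G{\left(f \right)} = 2 f$
$v = -1$ ($v = \frac{2 \cdot 5 - 1}{-3 - 6} = \frac{10 - 1}{-9} = 9 \left(- \frac{1}{9}\right) = -1$)
$b{\left(U \right)} = -4 + U$
$l{\left(E \right)} = \sqrt{-7 + E}$ ($l{\left(E \right)} = \sqrt{\left(-4 + E\right) - 3} = \sqrt{-7 + E}$)
$0 \left(v + l{\left(2 \right)}\right) = 0 \left(-1 + \sqrt{-7 + 2}\right) = 0 \left(-1 + \sqrt{-5}\right) = 0 \left(-1 + i \sqrt{5}\right) = 0$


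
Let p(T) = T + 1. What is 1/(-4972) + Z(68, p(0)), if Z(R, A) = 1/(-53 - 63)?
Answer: -318/36047 ≈ -0.0088218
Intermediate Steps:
p(T) = 1 + T
Z(R, A) = -1/116 (Z(R, A) = 1/(-116) = -1/116)
1/(-4972) + Z(68, p(0)) = 1/(-4972) - 1/116 = -1/4972 - 1/116 = -318/36047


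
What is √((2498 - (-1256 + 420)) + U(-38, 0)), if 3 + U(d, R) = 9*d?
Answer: 7*√61 ≈ 54.672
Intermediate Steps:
U(d, R) = -3 + 9*d
√((2498 - (-1256 + 420)) + U(-38, 0)) = √((2498 - (-1256 + 420)) + (-3 + 9*(-38))) = √((2498 - 1*(-836)) + (-3 - 342)) = √((2498 + 836) - 345) = √(3334 - 345) = √2989 = 7*√61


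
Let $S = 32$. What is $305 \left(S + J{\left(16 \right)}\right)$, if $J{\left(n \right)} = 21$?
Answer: $16165$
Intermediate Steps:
$305 \left(S + J{\left(16 \right)}\right) = 305 \left(32 + 21\right) = 305 \cdot 53 = 16165$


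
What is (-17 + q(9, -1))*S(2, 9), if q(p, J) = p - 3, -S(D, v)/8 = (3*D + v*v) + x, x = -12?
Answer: 6600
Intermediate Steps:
S(D, v) = 96 - 24*D - 8*v**2 (S(D, v) = -8*((3*D + v*v) - 12) = -8*((3*D + v**2) - 12) = -8*((v**2 + 3*D) - 12) = -8*(-12 + v**2 + 3*D) = 96 - 24*D - 8*v**2)
q(p, J) = -3 + p
(-17 + q(9, -1))*S(2, 9) = (-17 + (-3 + 9))*(96 - 24*2 - 8*9**2) = (-17 + 6)*(96 - 48 - 8*81) = -11*(96 - 48 - 648) = -11*(-600) = 6600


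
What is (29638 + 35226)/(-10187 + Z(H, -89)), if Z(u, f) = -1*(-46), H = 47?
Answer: -64864/10141 ≈ -6.3962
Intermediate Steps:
Z(u, f) = 46
(29638 + 35226)/(-10187 + Z(H, -89)) = (29638 + 35226)/(-10187 + 46) = 64864/(-10141) = 64864*(-1/10141) = -64864/10141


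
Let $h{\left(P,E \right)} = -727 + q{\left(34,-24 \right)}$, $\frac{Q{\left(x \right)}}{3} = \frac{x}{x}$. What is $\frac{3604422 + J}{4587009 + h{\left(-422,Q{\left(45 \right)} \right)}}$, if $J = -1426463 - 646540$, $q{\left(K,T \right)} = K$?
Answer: $\frac{510473}{1528772} \approx 0.33391$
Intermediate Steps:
$Q{\left(x \right)} = 3$ ($Q{\left(x \right)} = 3 \frac{x}{x} = 3 \cdot 1 = 3$)
$J = -2073003$ ($J = -1426463 - 646540 = -2073003$)
$h{\left(P,E \right)} = -693$ ($h{\left(P,E \right)} = -727 + 34 = -693$)
$\frac{3604422 + J}{4587009 + h{\left(-422,Q{\left(45 \right)} \right)}} = \frac{3604422 - 2073003}{4587009 - 693} = \frac{1531419}{4586316} = 1531419 \cdot \frac{1}{4586316} = \frac{510473}{1528772}$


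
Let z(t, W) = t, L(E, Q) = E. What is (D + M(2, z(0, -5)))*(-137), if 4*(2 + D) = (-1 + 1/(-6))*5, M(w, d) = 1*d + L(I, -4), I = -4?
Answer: 24523/24 ≈ 1021.8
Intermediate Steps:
M(w, d) = -4 + d (M(w, d) = 1*d - 4 = d - 4 = -4 + d)
D = -83/24 (D = -2 + ((-1 + 1/(-6))*5)/4 = -2 + ((-1 - ⅙)*5)/4 = -2 + (-7/6*5)/4 = -2 + (¼)*(-35/6) = -2 - 35/24 = -83/24 ≈ -3.4583)
(D + M(2, z(0, -5)))*(-137) = (-83/24 + (-4 + 0))*(-137) = (-83/24 - 4)*(-137) = -179/24*(-137) = 24523/24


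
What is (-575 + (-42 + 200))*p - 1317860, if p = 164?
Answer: -1386248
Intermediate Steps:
(-575 + (-42 + 200))*p - 1317860 = (-575 + (-42 + 200))*164 - 1317860 = (-575 + 158)*164 - 1317860 = -417*164 - 1317860 = -68388 - 1317860 = -1386248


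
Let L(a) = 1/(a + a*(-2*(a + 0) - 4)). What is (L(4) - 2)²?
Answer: 7921/1936 ≈ 4.0914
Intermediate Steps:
L(a) = 1/(a + a*(-4 - 2*a)) (L(a) = 1/(a + a*(-2*a - 4)) = 1/(a + a*(-4 - 2*a)))
(L(4) - 2)² = (-1/(4*(3 + 2*4)) - 2)² = (-1*¼/(3 + 8) - 2)² = (-1*¼/11 - 2)² = (-1*¼*1/11 - 2)² = (-1/44 - 2)² = (-89/44)² = 7921/1936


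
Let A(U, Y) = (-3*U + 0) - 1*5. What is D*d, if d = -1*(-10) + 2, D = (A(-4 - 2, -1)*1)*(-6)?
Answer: -936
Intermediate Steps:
A(U, Y) = -5 - 3*U (A(U, Y) = -3*U - 5 = -5 - 3*U)
D = -78 (D = ((-5 - 3*(-4 - 2))*1)*(-6) = ((-5 - 3*(-6))*1)*(-6) = ((-5 + 18)*1)*(-6) = (13*1)*(-6) = 13*(-6) = -78)
d = 12 (d = 10 + 2 = 12)
D*d = -78*12 = -936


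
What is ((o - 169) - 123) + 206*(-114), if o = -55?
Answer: -23831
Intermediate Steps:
((o - 169) - 123) + 206*(-114) = ((-55 - 169) - 123) + 206*(-114) = (-224 - 123) - 23484 = -347 - 23484 = -23831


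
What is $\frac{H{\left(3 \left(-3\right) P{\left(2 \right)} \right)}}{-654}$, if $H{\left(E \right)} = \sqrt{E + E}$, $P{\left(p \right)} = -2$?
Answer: $- \frac{1}{109} \approx -0.0091743$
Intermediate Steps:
$H{\left(E \right)} = \sqrt{2} \sqrt{E}$ ($H{\left(E \right)} = \sqrt{2 E} = \sqrt{2} \sqrt{E}$)
$\frac{H{\left(3 \left(-3\right) P{\left(2 \right)} \right)}}{-654} = \frac{\sqrt{2} \sqrt{3 \left(-3\right) \left(-2\right)}}{-654} = \sqrt{2} \sqrt{\left(-9\right) \left(-2\right)} \left(- \frac{1}{654}\right) = \sqrt{2} \sqrt{18} \left(- \frac{1}{654}\right) = \sqrt{2} \cdot 3 \sqrt{2} \left(- \frac{1}{654}\right) = 6 \left(- \frac{1}{654}\right) = - \frac{1}{109}$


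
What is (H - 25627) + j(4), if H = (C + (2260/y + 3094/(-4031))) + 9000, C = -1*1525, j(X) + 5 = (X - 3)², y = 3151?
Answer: -230612359370/12701681 ≈ -18156.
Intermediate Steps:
j(X) = -5 + (-3 + X)² (j(X) = -5 + (X - 3)² = -5 + (-3 + X)²)
C = -1525
H = 94944426341/12701681 (H = (-1525 + (2260/3151 + 3094/(-4031))) + 9000 = (-1525 + (2260*(1/3151) + 3094*(-1/4031))) + 9000 = (-1525 + (2260/3151 - 3094/4031)) + 9000 = (-1525 - 639134/12701681) + 9000 = -19370702659/12701681 + 9000 = 94944426341/12701681 ≈ 7475.0)
(H - 25627) + j(4) = (94944426341/12701681 - 25627) + (-5 + (-3 + 4)²) = -230561552646/12701681 + (-5 + 1²) = -230561552646/12701681 + (-5 + 1) = -230561552646/12701681 - 4 = -230612359370/12701681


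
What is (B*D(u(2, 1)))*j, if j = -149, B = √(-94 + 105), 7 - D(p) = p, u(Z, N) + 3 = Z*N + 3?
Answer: -745*√11 ≈ -2470.9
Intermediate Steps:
u(Z, N) = N*Z (u(Z, N) = -3 + (Z*N + 3) = -3 + (N*Z + 3) = -3 + (3 + N*Z) = N*Z)
D(p) = 7 - p
B = √11 ≈ 3.3166
(B*D(u(2, 1)))*j = (√11*(7 - 2))*(-149) = (√11*5)*(-149) = (5*√11)*(-149) = -745*√11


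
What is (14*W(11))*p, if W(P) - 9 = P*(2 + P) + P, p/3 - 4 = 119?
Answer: 842058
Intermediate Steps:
p = 369 (p = 12 + 3*119 = 12 + 357 = 369)
W(P) = 9 + P + P*(2 + P) (W(P) = 9 + (P*(2 + P) + P) = 9 + (P + P*(2 + P)) = 9 + P + P*(2 + P))
(14*W(11))*p = (14*(9 + 11**2 + 3*11))*369 = (14*(9 + 121 + 33))*369 = (14*163)*369 = 2282*369 = 842058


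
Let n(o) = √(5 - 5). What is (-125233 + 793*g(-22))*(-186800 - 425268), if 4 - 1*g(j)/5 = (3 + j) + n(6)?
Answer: 20833570584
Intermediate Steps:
n(o) = 0 (n(o) = √0 = 0)
g(j) = 5 - 5*j (g(j) = 20 - 5*((3 + j) + 0) = 20 - 5*(3 + j) = 20 + (-15 - 5*j) = 5 - 5*j)
(-125233 + 793*g(-22))*(-186800 - 425268) = (-125233 + 793*(5 - 5*(-22)))*(-186800 - 425268) = (-125233 + 793*(5 + 110))*(-612068) = (-125233 + 793*115)*(-612068) = (-125233 + 91195)*(-612068) = -34038*(-612068) = 20833570584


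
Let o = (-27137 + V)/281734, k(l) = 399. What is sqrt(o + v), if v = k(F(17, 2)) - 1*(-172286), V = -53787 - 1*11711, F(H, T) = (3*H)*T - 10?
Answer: sqrt(13706681165630770)/281734 ≈ 415.55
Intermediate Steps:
F(H, T) = -10 + 3*H*T (F(H, T) = 3*H*T - 10 = -10 + 3*H*T)
V = -65498 (V = -53787 - 11711 = -65498)
o = -92635/281734 (o = (-27137 - 65498)/281734 = -92635*1/281734 = -92635/281734 ≈ -0.32880)
v = 172685 (v = 399 - 1*(-172286) = 399 + 172286 = 172685)
sqrt(o + v) = sqrt(-92635/281734 + 172685) = sqrt(48651143155/281734) = sqrt(13706681165630770)/281734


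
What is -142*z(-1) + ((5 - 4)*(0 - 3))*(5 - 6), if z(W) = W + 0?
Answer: 145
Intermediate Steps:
z(W) = W
-142*z(-1) + ((5 - 4)*(0 - 3))*(5 - 6) = -142*(-1) + ((5 - 4)*(0 - 3))*(5 - 6) = 142 + (1*(-3))*(-1) = 142 - 3*(-1) = 142 + 3 = 145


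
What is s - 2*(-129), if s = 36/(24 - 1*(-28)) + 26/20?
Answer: 33799/130 ≈ 259.99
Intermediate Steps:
s = 259/130 (s = 36/(24 + 28) + 26*(1/20) = 36/52 + 13/10 = 36*(1/52) + 13/10 = 9/13 + 13/10 = 259/130 ≈ 1.9923)
s - 2*(-129) = 259/130 - 2*(-129) = 259/130 + 258 = 33799/130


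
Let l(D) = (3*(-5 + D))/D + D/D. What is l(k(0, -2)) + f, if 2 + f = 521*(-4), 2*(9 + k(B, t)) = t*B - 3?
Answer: -14564/7 ≈ -2080.6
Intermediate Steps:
k(B, t) = -21/2 + B*t/2 (k(B, t) = -9 + (t*B - 3)/2 = -9 + (B*t - 3)/2 = -9 + (-3 + B*t)/2 = -9 + (-3/2 + B*t/2) = -21/2 + B*t/2)
f = -2086 (f = -2 + 521*(-4) = -2 - 2084 = -2086)
l(D) = 1 + (-15 + 3*D)/D (l(D) = (-15 + 3*D)/D + 1 = 1 + (-15 + 3*D)/D)
l(k(0, -2)) + f = (4 - 15/(-21/2 + (½)*0*(-2))) - 2086 = (4 - 15/(-21/2 + 0)) - 2086 = (4 - 15/(-21/2)) - 2086 = (4 - 15*(-2/21)) - 2086 = (4 + 10/7) - 2086 = 38/7 - 2086 = -14564/7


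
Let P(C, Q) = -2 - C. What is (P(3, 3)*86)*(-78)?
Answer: 33540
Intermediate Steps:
(P(3, 3)*86)*(-78) = ((-2 - 1*3)*86)*(-78) = ((-2 - 3)*86)*(-78) = -5*86*(-78) = -430*(-78) = 33540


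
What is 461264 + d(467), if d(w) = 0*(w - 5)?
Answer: 461264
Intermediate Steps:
d(w) = 0 (d(w) = 0*(-5 + w) = 0)
461264 + d(467) = 461264 + 0 = 461264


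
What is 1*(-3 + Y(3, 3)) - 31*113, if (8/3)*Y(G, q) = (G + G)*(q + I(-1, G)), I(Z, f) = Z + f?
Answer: -13979/4 ≈ -3494.8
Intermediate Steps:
Y(G, q) = 3*G*(-1 + G + q)/4 (Y(G, q) = 3*((G + G)*(q + (-1 + G)))/8 = 3*((2*G)*(-1 + G + q))/8 = 3*(2*G*(-1 + G + q))/8 = 3*G*(-1 + G + q)/4)
1*(-3 + Y(3, 3)) - 31*113 = 1*(-3 + (¾)*3*(-1 + 3 + 3)) - 31*113 = 1*(-3 + (¾)*3*5) - 3503 = 1*(-3 + 45/4) - 3503 = 1*(33/4) - 3503 = 33/4 - 3503 = -13979/4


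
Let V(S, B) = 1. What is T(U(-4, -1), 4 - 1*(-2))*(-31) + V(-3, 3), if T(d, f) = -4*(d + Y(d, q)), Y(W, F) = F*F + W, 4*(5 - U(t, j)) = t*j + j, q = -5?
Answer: 4155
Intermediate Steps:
U(t, j) = 5 - j/4 - j*t/4 (U(t, j) = 5 - (t*j + j)/4 = 5 - (j*t + j)/4 = 5 - (j + j*t)/4 = 5 + (-j/4 - j*t/4) = 5 - j/4 - j*t/4)
Y(W, F) = W + F² (Y(W, F) = F² + W = W + F²)
T(d, f) = -100 - 8*d (T(d, f) = -4*(d + (d + (-5)²)) = -4*(d + (d + 25)) = -4*(d + (25 + d)) = -4*(25 + 2*d) = -100 - 8*d)
T(U(-4, -1), 4 - 1*(-2))*(-31) + V(-3, 3) = (-100 - 8*(5 - ¼*(-1) - ¼*(-1)*(-4)))*(-31) + 1 = (-100 - 8*(5 + ¼ - 1))*(-31) + 1 = (-100 - 8*17/4)*(-31) + 1 = (-100 - 34)*(-31) + 1 = -134*(-31) + 1 = 4154 + 1 = 4155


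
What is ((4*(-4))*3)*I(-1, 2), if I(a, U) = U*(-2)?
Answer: 192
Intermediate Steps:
I(a, U) = -2*U
((4*(-4))*3)*I(-1, 2) = ((4*(-4))*3)*(-2*2) = -16*3*(-4) = -48*(-4) = 192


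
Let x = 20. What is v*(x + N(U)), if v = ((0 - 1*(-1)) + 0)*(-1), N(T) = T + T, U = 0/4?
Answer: -20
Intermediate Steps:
U = 0 (U = 0*(¼) = 0)
N(T) = 2*T
v = -1 (v = ((0 + 1) + 0)*(-1) = (1 + 0)*(-1) = 1*(-1) = -1)
v*(x + N(U)) = -(20 + 2*0) = -(20 + 0) = -1*20 = -20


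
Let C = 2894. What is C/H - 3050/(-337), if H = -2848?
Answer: 3855561/479888 ≈ 8.0343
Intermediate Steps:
C/H - 3050/(-337) = 2894/(-2848) - 3050/(-337) = 2894*(-1/2848) - 3050*(-1/337) = -1447/1424 + 3050/337 = 3855561/479888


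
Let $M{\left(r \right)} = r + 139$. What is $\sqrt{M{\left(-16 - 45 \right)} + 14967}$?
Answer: $\sqrt{15045} \approx 122.66$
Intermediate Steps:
$M{\left(r \right)} = 139 + r$
$\sqrt{M{\left(-16 - 45 \right)} + 14967} = \sqrt{\left(139 - 61\right) + 14967} = \sqrt{78 + 14967} = \sqrt{15045}$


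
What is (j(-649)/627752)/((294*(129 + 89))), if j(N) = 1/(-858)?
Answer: -1/34520670055872 ≈ -2.8968e-14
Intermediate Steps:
j(N) = -1/858
(j(-649)/627752)/((294*(129 + 89))) = (-1/858/627752)/((294*(129 + 89))) = (-1/858*1/627752)/((294*218)) = -1/538611216/64092 = -1/538611216*1/64092 = -1/34520670055872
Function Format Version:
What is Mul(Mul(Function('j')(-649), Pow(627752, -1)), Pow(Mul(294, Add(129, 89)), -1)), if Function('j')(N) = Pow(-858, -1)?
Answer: Rational(-1, 34520670055872) ≈ -2.8968e-14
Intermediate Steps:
Function('j')(N) = Rational(-1, 858)
Mul(Mul(Function('j')(-649), Pow(627752, -1)), Pow(Mul(294, Add(129, 89)), -1)) = Mul(Mul(Rational(-1, 858), Pow(627752, -1)), Pow(Mul(294, Add(129, 89)), -1)) = Mul(Mul(Rational(-1, 858), Rational(1, 627752)), Pow(Mul(294, 218), -1)) = Mul(Rational(-1, 538611216), Pow(64092, -1)) = Mul(Rational(-1, 538611216), Rational(1, 64092)) = Rational(-1, 34520670055872)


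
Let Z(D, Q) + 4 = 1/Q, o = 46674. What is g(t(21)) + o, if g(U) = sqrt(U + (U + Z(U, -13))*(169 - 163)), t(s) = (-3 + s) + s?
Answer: 46674 + 3*sqrt(4667)/13 ≈ 46690.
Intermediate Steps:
Z(D, Q) = -4 + 1/Q
t(s) = -3 + 2*s
g(U) = sqrt(-318/13 + 7*U) (g(U) = sqrt(U + (U + (-4 + 1/(-13)))*(169 - 163)) = sqrt(U + (U + (-4 - 1/13))*6) = sqrt(U + (U - 53/13)*6) = sqrt(U + (-53/13 + U)*6) = sqrt(U + (-318/13 + 6*U)) = sqrt(-318/13 + 7*U))
g(t(21)) + o = sqrt(-4134 + 1183*(-3 + 2*21))/13 + 46674 = sqrt(-4134 + 1183*(-3 + 42))/13 + 46674 = sqrt(-4134 + 1183*39)/13 + 46674 = sqrt(-4134 + 46137)/13 + 46674 = sqrt(42003)/13 + 46674 = (3*sqrt(4667))/13 + 46674 = 3*sqrt(4667)/13 + 46674 = 46674 + 3*sqrt(4667)/13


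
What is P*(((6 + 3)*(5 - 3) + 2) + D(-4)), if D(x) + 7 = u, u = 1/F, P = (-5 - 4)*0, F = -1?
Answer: 0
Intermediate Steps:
P = 0 (P = -9*0 = 0)
u = -1 (u = 1/(-1) = -1)
D(x) = -8 (D(x) = -7 - 1 = -8)
P*(((6 + 3)*(5 - 3) + 2) + D(-4)) = 0*(((6 + 3)*(5 - 3) + 2) - 8) = 0*((9*2 + 2) - 8) = 0*((18 + 2) - 8) = 0*(20 - 8) = 0*12 = 0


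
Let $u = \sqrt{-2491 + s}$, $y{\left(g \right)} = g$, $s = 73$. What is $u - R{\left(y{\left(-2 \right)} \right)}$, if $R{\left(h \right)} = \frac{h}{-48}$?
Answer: $- \frac{1}{24} + i \sqrt{2418} \approx -0.041667 + 49.173 i$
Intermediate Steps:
$R{\left(h \right)} = - \frac{h}{48}$ ($R{\left(h \right)} = h \left(- \frac{1}{48}\right) = - \frac{h}{48}$)
$u = i \sqrt{2418}$ ($u = \sqrt{-2491 + 73} = \sqrt{-2418} = i \sqrt{2418} \approx 49.173 i$)
$u - R{\left(y{\left(-2 \right)} \right)} = i \sqrt{2418} - \left(- \frac{1}{48}\right) \left(-2\right) = i \sqrt{2418} - \frac{1}{24} = - \frac{1}{24} + i \sqrt{2418}$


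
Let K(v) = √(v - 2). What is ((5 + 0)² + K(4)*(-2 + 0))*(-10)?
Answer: -250 + 20*√2 ≈ -221.72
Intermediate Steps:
K(v) = √(-2 + v)
((5 + 0)² + K(4)*(-2 + 0))*(-10) = ((5 + 0)² + √(-2 + 4)*(-2 + 0))*(-10) = (5² + √2*(-2))*(-10) = (25 - 2*√2)*(-10) = -250 + 20*√2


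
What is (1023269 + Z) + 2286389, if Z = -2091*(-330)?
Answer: 3999688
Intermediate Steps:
Z = 690030
(1023269 + Z) + 2286389 = (1023269 + 690030) + 2286389 = 1713299 + 2286389 = 3999688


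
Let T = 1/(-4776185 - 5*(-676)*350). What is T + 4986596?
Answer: 17917761948259/3593185 ≈ 4.9866e+6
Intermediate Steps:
T = -1/3593185 (T = 1/(-4776185 + 3380*350) = 1/(-4776185 + 1183000) = 1/(-3593185) = -1/3593185 ≈ -2.7830e-7)
T + 4986596 = -1/3593185 + 4986596 = 17917761948259/3593185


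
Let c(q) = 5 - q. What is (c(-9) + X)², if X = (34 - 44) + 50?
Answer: 2916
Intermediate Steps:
X = 40 (X = -10 + 50 = 40)
(c(-9) + X)² = ((5 - 1*(-9)) + 40)² = ((5 + 9) + 40)² = (14 + 40)² = 54² = 2916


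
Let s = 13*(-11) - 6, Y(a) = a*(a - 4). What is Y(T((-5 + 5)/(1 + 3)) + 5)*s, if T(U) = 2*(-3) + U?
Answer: -745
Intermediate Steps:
T(U) = -6 + U
Y(a) = a*(-4 + a)
s = -149 (s = -143 - 6 = -149)
Y(T((-5 + 5)/(1 + 3)) + 5)*s = (((-6 + (-5 + 5)/(1 + 3)) + 5)*(-4 + ((-6 + (-5 + 5)/(1 + 3)) + 5)))*(-149) = (((-6 + 0/4) + 5)*(-4 + ((-6 + 0/4) + 5)))*(-149) = (((-6 + 0*(1/4)) + 5)*(-4 + ((-6 + 0*(1/4)) + 5)))*(-149) = (((-6 + 0) + 5)*(-4 + ((-6 + 0) + 5)))*(-149) = ((-6 + 5)*(-4 + (-6 + 5)))*(-149) = -(-4 - 1)*(-149) = -1*(-5)*(-149) = 5*(-149) = -745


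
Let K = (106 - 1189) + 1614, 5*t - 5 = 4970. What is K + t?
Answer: 1526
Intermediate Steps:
t = 995 (t = 1 + (⅕)*4970 = 1 + 994 = 995)
K = 531 (K = -1083 + 1614 = 531)
K + t = 531 + 995 = 1526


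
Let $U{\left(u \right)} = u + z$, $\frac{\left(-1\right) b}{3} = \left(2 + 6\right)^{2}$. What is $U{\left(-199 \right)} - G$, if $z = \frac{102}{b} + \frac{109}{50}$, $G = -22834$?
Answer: $\frac{18109319}{800} \approx 22637.0$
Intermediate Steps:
$b = -192$ ($b = - 3 \left(2 + 6\right)^{2} = - 3 \cdot 8^{2} = \left(-3\right) 64 = -192$)
$z = \frac{1319}{800}$ ($z = \frac{102}{-192} + \frac{109}{50} = 102 \left(- \frac{1}{192}\right) + 109 \cdot \frac{1}{50} = - \frac{17}{32} + \frac{109}{50} = \frac{1319}{800} \approx 1.6488$)
$U{\left(u \right)} = \frac{1319}{800} + u$ ($U{\left(u \right)} = u + \frac{1319}{800} = \frac{1319}{800} + u$)
$U{\left(-199 \right)} - G = \left(\frac{1319}{800} - 199\right) - -22834 = - \frac{157881}{800} + 22834 = \frac{18109319}{800}$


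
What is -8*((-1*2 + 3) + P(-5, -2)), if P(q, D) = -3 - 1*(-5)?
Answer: -24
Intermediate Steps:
P(q, D) = 2 (P(q, D) = -3 + 5 = 2)
-8*((-1*2 + 3) + P(-5, -2)) = -8*((-1*2 + 3) + 2) = -8*((-2 + 3) + 2) = -8*(1 + 2) = -8*3 = -24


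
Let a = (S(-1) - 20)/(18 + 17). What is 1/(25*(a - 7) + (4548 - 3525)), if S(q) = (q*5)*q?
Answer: 7/5861 ≈ 0.0011943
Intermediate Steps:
S(q) = 5*q² (S(q) = (5*q)*q = 5*q²)
a = -3/7 (a = (5*(-1)² - 20)/(18 + 17) = (5*1 - 20)/35 = (5 - 20)*(1/35) = -15*1/35 = -3/7 ≈ -0.42857)
1/(25*(a - 7) + (4548 - 3525)) = 1/(25*(-3/7 - 7) + (4548 - 3525)) = 1/(25*(-52/7) + 1023) = 1/(-1300/7 + 1023) = 1/(5861/7) = 7/5861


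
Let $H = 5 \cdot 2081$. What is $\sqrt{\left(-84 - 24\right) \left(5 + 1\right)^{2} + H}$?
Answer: $7 \sqrt{133} \approx 80.728$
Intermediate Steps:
$H = 10405$
$\sqrt{\left(-84 - 24\right) \left(5 + 1\right)^{2} + H} = \sqrt{\left(-84 - 24\right) \left(5 + 1\right)^{2} + 10405} = \sqrt{\left(-84 - 24\right) 6^{2} + 10405} = \sqrt{\left(-108\right) 36 + 10405} = \sqrt{-3888 + 10405} = \sqrt{6517} = 7 \sqrt{133}$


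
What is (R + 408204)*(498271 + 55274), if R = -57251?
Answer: 194268278385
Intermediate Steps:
(R + 408204)*(498271 + 55274) = (-57251 + 408204)*(498271 + 55274) = 350953*553545 = 194268278385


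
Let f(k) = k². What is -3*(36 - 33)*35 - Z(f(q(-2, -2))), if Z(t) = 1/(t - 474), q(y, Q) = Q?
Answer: -148049/470 ≈ -315.00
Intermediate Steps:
Z(t) = 1/(-474 + t)
-3*(36 - 33)*35 - Z(f(q(-2, -2))) = -3*(36 - 33)*35 - 1/(-474 + (-2)²) = -3*3*35 - 1/(-474 + 4) = -9*35 - 1/(-470) = -315 - 1*(-1/470) = -315 + 1/470 = -148049/470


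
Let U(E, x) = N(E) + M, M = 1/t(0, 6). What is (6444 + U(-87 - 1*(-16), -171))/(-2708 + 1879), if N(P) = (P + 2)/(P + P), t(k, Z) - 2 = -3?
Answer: -914975/117718 ≈ -7.7726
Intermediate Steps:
t(k, Z) = -1 (t(k, Z) = 2 - 3 = -1)
M = -1 (M = 1/(-1) = -1)
N(P) = (2 + P)/(2*P) (N(P) = (2 + P)/((2*P)) = (2 + P)*(1/(2*P)) = (2 + P)/(2*P))
U(E, x) = -1 + (2 + E)/(2*E) (U(E, x) = (2 + E)/(2*E) - 1 = -1 + (2 + E)/(2*E))
(6444 + U(-87 - 1*(-16), -171))/(-2708 + 1879) = (6444 + (2 - (-87 - 1*(-16)))/(2*(-87 - 1*(-16))))/(-2708 + 1879) = (6444 + (2 - (-87 + 16))/(2*(-87 + 16)))/(-829) = (6444 + (½)*(2 - 1*(-71))/(-71))*(-1/829) = (6444 + (½)*(-1/71)*(2 + 71))*(-1/829) = (6444 + (½)*(-1/71)*73)*(-1/829) = (6444 - 73/142)*(-1/829) = (914975/142)*(-1/829) = -914975/117718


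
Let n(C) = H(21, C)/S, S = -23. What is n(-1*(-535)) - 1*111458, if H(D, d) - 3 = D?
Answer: -2563558/23 ≈ -1.1146e+5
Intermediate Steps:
H(D, d) = 3 + D
n(C) = -24/23 (n(C) = (3 + 21)/(-23) = 24*(-1/23) = -24/23)
n(-1*(-535)) - 1*111458 = -24/23 - 1*111458 = -24/23 - 111458 = -2563558/23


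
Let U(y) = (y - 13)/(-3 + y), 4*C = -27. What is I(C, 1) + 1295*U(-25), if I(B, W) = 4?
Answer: 3523/2 ≈ 1761.5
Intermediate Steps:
C = -27/4 (C = (1/4)*(-27) = -27/4 ≈ -6.7500)
U(y) = (-13 + y)/(-3 + y)
I(C, 1) + 1295*U(-25) = 4 + 1295*((-13 - 25)/(-3 - 25)) = 4 + 1295*(-38/(-28)) = 4 + 1295*(-1/28*(-38)) = 4 + 1295*(19/14) = 4 + 3515/2 = 3523/2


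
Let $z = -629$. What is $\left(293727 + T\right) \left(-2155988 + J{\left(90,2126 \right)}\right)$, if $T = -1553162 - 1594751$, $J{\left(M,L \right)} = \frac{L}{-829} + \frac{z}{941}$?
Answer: $\frac{4800355665154264654}{780089} \approx 6.1536 \cdot 10^{12}$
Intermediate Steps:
$J{\left(M,L \right)} = - \frac{629}{941} - \frac{L}{829}$ ($J{\left(M,L \right)} = \frac{L}{-829} - \frac{629}{941} = L \left(- \frac{1}{829}\right) - \frac{629}{941} = - \frac{L}{829} - \frac{629}{941} = - \frac{629}{941} - \frac{L}{829}$)
$T = -3147913$ ($T = -1553162 - 1594751 = -3147913$)
$\left(293727 + T\right) \left(-2155988 + J{\left(90,2126 \right)}\right) = \left(293727 - 3147913\right) \left(-2155988 - \frac{2522007}{780089}\right) = - 2854186 \left(-2155988 - \frac{2522007}{780089}\right) = \left(-2854186\right) \left(- \frac{1681865044939}{780089}\right) = \frac{4800355665154264654}{780089}$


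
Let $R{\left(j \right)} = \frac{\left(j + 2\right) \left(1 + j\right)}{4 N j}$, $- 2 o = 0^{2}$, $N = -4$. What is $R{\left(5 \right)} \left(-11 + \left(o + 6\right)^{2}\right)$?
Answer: $- \frac{105}{8} \approx -13.125$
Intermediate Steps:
$o = 0$ ($o = - \frac{0^{2}}{2} = \left(- \frac{1}{2}\right) 0 = 0$)
$R{\left(j \right)} = - \frac{\left(1 + j\right) \left(2 + j\right)}{16 j}$ ($R{\left(j \right)} = \frac{\left(j + 2\right) \left(1 + j\right)}{4 \left(-4\right) j} = \frac{\left(2 + j\right) \left(1 + j\right)}{\left(-16\right) j} = \left(1 + j\right) \left(2 + j\right) \left(- \frac{1}{16 j}\right) = - \frac{\left(1 + j\right) \left(2 + j\right)}{16 j}$)
$R{\left(5 \right)} \left(-11 + \left(o + 6\right)^{2}\right) = \frac{-2 - 5 \left(3 + 5\right)}{16 \cdot 5} \left(-11 + \left(0 + 6\right)^{2}\right) = \frac{1}{16} \cdot \frac{1}{5} \left(-2 - 5 \cdot 8\right) \left(-11 + 6^{2}\right) = \frac{1}{16} \cdot \frac{1}{5} \left(-2 - 40\right) \left(-11 + 36\right) = \frac{1}{16} \cdot \frac{1}{5} \left(-42\right) 25 = \left(- \frac{21}{40}\right) 25 = - \frac{105}{8}$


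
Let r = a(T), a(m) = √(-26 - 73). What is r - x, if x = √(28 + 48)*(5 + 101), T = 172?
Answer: -212*√19 + 3*I*√11 ≈ -924.09 + 9.9499*I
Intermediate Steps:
a(m) = 3*I*√11 (a(m) = √(-99) = 3*I*√11)
r = 3*I*√11 ≈ 9.9499*I
x = 212*√19 (x = √76*106 = (2*√19)*106 = 212*√19 ≈ 924.09)
r - x = 3*I*√11 - 212*√19 = -212*√19 + 3*I*√11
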